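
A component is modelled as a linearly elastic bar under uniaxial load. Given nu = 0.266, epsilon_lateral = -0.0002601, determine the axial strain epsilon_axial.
Model: a linearly elastic bar under uniaxial load, so epsilon_lateral = -nu·epsilon_axial.
Solve for epsilon_axial: epsilon_axial = -epsilon_lateral / nu.
Substitute:
  epsilon_axial = -(-0.0002601) / 0.266
  epsilon_axial = 0.0009778
Final answer: epsilon_axial = 0.0009778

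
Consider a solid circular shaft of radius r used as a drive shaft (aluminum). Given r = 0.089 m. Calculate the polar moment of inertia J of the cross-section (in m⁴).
Model: a solid circular shaft of radius r, so J = (π·r^4) / 2.
Substitute:
  J = (π × 0.089^4) / 2
  J = 9.856 × 10⁻⁵ m⁴
Final answer: J = 9.856 × 10⁻⁵ m⁴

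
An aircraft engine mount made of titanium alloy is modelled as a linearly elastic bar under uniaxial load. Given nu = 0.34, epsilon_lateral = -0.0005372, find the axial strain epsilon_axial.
Model: a linearly elastic bar under uniaxial load, so epsilon_lateral = -nu·epsilon_axial.
Solve for epsilon_axial: epsilon_axial = -epsilon_lateral / nu.
Substitute:
  epsilon_axial = -(-0.0005372) / 0.34
  epsilon_axial = 0.00158
Final answer: epsilon_axial = 0.00158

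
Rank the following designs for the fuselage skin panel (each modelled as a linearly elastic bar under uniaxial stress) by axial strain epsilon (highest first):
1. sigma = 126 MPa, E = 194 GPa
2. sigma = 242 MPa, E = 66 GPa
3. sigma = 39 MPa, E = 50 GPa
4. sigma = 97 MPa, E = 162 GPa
Model: a linearly elastic bar under uniaxial stress, so epsilon = sigma / E (SI units).
  Case 1: epsilon = (1.26 × 10⁸) / (1.94 × 10¹¹) = 0.0006495
  Case 2: epsilon = (2.42 × 10⁸) / (6.6 × 10¹⁰) = 0.003667
  Case 3: epsilon = (3.9 × 10⁷) / (5 × 10¹⁰) = 0.00078
  Case 4: epsilon = (9.7 × 10⁷) / (1.62 × 10¹¹) = 0.0005988
Ordering: 0.003667 (case 2) > 0.00078 (case 3) > 0.0006495 (case 1) > 0.0005988 (case 4)
Final answer: 2, 3, 1, 4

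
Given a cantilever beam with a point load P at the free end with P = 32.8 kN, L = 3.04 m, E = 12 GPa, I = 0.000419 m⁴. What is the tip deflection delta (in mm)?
Model: a cantilever beam with a point load P at the free end, so delta = (P·L^3) / (3·E·I).
Convert to SI units:
  P = 32.8 kN = 32800 N
  E = 12 GPa = 1.2 × 10¹⁰ Pa
Substitute:
  delta = (32800 × 3.04^3) / (3 × (1.2 × 10¹⁰) × 0.000419)
  delta = 0.06109 m
Convert: delta = 0.06109 m = 61.09 mm
Final answer: delta = 61.09 mm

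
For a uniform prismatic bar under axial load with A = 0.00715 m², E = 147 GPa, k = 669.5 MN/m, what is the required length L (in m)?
Model: a uniform prismatic bar under axial load, so k = (A·E) / L.
Solve for L: L = (A·E) / k.
Convert to SI units:
  E = 147 GPa = 1.47 × 10¹¹ Pa
  k = 669.5 MN/m = 6.695 × 10⁸ N/m
Substitute:
  L = (0.00715 × (1.47 × 10¹¹)) / (6.695 × 10⁸)
  L = 1.57 m
Final answer: L = 1.57 m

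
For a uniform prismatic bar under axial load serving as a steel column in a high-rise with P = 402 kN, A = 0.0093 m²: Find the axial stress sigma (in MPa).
Model: a uniform prismatic bar under axial load, so sigma = P / A.
Convert to SI units:
  P = 402 kN = 402000 N
Substitute:
  sigma = 402000 / 0.0093
  sigma = 4.323 × 10⁷ Pa
Convert: sigma = 4.323 × 10⁷ Pa = 43.23 MPa
Final answer: sigma = 43.23 MPa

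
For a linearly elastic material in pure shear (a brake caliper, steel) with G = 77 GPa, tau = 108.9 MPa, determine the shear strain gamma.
Model: a linearly elastic material in pure shear, so tau = G·gamma.
Solve for gamma: gamma = tau / G.
Convert to SI units:
  G = 77 GPa = 7.7 × 10¹⁰ Pa
  tau = 108.9 MPa = 1.089 × 10⁸ Pa
Substitute:
  gamma = (1.089 × 10⁸) / (7.7 × 10¹⁰)
  gamma = 0.001414
Final answer: gamma = 0.001414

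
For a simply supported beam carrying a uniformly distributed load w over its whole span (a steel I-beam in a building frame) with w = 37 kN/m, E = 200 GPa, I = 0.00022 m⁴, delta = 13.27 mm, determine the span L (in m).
Model: a simply supported beam carrying a uniformly distributed load w over its whole span, so delta = (5·w·L^4) / (384·E·I).
Solve for L: L = ((384·delta·E·I) / (5·w))^(1/4).
Convert to SI units:
  w = 37 kN/m = 37000 N/m
  E = 200 GPa = 2 × 10¹¹ Pa
  delta = 13.27 mm = 0.01327 m
Substitute:
  L = ((384 × 0.01327 × (2 × 10¹¹) × 0.00022) / (5 × 37000))^(1/4)
  L = 5.9 m
Final answer: L = 5.9 m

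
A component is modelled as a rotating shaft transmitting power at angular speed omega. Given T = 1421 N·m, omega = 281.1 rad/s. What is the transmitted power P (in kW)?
Model: a rotating shaft transmitting power at angular speed omega, so P = T·omega.
Substitute:
  P = 1421 × 281.1
  P = 399400 W
Convert: P = 399400 W = 399.4 kW
Final answer: P = 399.4 kW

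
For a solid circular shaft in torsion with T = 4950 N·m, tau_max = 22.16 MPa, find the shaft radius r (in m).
Model: a solid circular shaft in torsion, so tau_max = (2·T) / (π·r^3).
Solve for r: r = ((2·T) / (π·tau_max))^(1/3).
Convert to SI units:
  tau_max = 22.16 MPa = 2.216 × 10⁷ Pa
Substitute:
  r = ((2 × 4950) / (π × (2.216 × 10⁷)))^(1/3)
  r = 0.0522 m
Final answer: r = 0.0522 m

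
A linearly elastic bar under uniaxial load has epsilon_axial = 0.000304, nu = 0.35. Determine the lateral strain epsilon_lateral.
Model: a linearly elastic bar under uniaxial load, so epsilon_lateral = -nu·epsilon_axial.
Substitute:
  epsilon_lateral = -(0.35 × 0.000304)
  epsilon_lateral = -0.0001064
Final answer: epsilon_lateral = -0.0001064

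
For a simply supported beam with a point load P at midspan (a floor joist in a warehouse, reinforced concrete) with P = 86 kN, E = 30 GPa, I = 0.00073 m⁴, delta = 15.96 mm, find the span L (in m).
Model: a simply supported beam with a point load P at midspan, so delta = (P·L^3) / (48·E·I).
Solve for L: L = ((48·delta·E·I) / P)^(1/3).
Convert to SI units:
  P = 86 kN = 86000 N
  E = 30 GPa = 3 × 10¹⁰ Pa
  delta = 15.96 mm = 0.01596 m
Substitute:
  L = ((48 × 0.01596 × (3 × 10¹⁰) × 0.00073) / 86000)^(1/3)
  L = 5.8 m
Final answer: L = 5.8 m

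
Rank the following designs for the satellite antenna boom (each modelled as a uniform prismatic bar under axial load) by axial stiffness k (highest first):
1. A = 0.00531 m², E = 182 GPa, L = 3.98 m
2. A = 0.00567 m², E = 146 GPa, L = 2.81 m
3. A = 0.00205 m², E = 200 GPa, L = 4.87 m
Model: a uniform prismatic bar under axial load, so k = (A·E) / L (SI units).
  Case 1: k = (0.00531 × (1.82 × 10¹¹)) / 3.98 = 2.428 × 10⁸ N/m = 242.8 MN/m
  Case 2: k = (0.00567 × (1.46 × 10¹¹)) / 2.81 = 2.946 × 10⁸ N/m = 294.6 MN/m
  Case 3: k = (0.00205 × (2 × 10¹¹)) / 4.87 = 8.419 × 10⁷ N/m = 84.19 MN/m
Ordering: 294.6 MN/m (case 2) > 242.8 MN/m (case 1) > 84.19 MN/m (case 3)
Final answer: 2, 1, 3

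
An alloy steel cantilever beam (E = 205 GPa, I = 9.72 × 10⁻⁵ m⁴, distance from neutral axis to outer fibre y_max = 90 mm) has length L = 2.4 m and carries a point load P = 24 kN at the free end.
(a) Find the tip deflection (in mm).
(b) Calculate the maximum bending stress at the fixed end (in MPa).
(a) Tip deflection of a cantilever with an end point load: δ = P·L^3 / (3·E·I). Convert P = 24 kN = 24000 N, E = 205 GPa = 2.05 × 10¹¹ Pa.
  δ = (24000 × 2.4^3) / (3 × (2.05 × 10¹¹) × (9.72 × 10⁻⁵)) = 0.00555 m = 5.55 mm
(b) Maximum bending moment at the fixed end: M = P·L = 24000 × 2.4 = 57600 N·m. Convert y_max = 90 mm = 0.09 m.
  σ = M·y_max / I = (57600 × 0.09) / (9.72 × 10⁻⁵) = 5.333 × 10⁷ Pa = 53.33 MPa
Final answer: (a) δ = 5.55 mm, (b) σ = 53.33 MPa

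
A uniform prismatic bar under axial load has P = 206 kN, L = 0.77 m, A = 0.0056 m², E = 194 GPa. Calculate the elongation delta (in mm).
Model: a uniform prismatic bar under axial load, so delta = (P·L) / (A·E).
Convert to SI units:
  P = 206 kN = 206000 N
  E = 194 GPa = 1.94 × 10¹¹ Pa
Substitute:
  delta = (206000 × 0.77) / (0.0056 × (1.94 × 10¹¹))
  delta = 0.000146 m
Convert: delta = 0.000146 m = 0.146 mm
Final answer: delta = 0.146 mm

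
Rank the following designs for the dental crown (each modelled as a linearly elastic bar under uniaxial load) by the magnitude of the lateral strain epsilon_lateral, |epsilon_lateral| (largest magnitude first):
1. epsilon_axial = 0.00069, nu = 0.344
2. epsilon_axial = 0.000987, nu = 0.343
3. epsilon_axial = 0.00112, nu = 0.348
Model: a linearly elastic bar under uniaxial load, so epsilon_lateral = -nu·epsilon_axial (SI units).
  Case 1: epsilon_lateral = -(0.344 × 0.00069) = -0.0002374
  Case 2: epsilon_lateral = -(0.343 × 0.000987) = -0.0003385
  Case 3: epsilon_lateral = -(0.348 × 0.00112) = -0.0003898
Ordering by |epsilon_lateral|: 0.0003898 (case 3) > 0.0003385 (case 2) > 0.0002374 (case 1)
Final answer: 3, 2, 1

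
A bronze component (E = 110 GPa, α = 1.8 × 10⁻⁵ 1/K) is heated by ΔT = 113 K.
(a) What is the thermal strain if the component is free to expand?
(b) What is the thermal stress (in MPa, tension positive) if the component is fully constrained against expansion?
(a) Free thermal strain ε_th = α·ΔT = (1.8 × 10⁻⁵) × 113 = 0.002034
(b) Fully constrained, the expansion is suppressed, so σ = -E·α·ΔT. Convert E = 110 GPa = 1.1 × 10¹¹ Pa.
  σ = -(1.1 × 10¹¹) × (1.8 × 10⁻⁵) × 113 = -2.237 × 10⁸ Pa = -223.7 MPa (compressive)
Final answer: (a) ε_th = 0.002034, (b) σ = -223.7 MPa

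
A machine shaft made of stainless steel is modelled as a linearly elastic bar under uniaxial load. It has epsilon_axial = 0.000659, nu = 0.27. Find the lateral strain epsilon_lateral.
Model: a linearly elastic bar under uniaxial load, so epsilon_lateral = -nu·epsilon_axial.
Substitute:
  epsilon_lateral = -(0.27 × 0.000659)
  epsilon_lateral = -0.0001779
Final answer: epsilon_lateral = -0.0001779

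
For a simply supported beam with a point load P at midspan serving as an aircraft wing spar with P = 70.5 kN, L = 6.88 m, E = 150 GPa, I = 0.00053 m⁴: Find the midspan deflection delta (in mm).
Model: a simply supported beam with a point load P at midspan, so delta = (P·L^3) / (48·E·I).
Convert to SI units:
  P = 70.5 kN = 70500 N
  E = 150 GPa = 1.5 × 10¹¹ Pa
Substitute:
  delta = (70500 × 6.88^3) / (48 × (1.5 × 10¹¹) × 0.00053)
  delta = 0.006017 m
Convert: delta = 0.006017 m = 6.017 mm
Final answer: delta = 6.017 mm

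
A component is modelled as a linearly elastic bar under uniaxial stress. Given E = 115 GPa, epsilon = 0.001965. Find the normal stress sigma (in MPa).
Model: a linearly elastic bar under uniaxial stress, so sigma = E·epsilon.
Convert to SI units:
  E = 115 GPa = 1.15 × 10¹¹ Pa
Substitute:
  sigma = (1.15 × 10¹¹) × 0.001965
  sigma = 2.26 × 10⁸ Pa
Convert: sigma = 2.26 × 10⁸ Pa = 226 MPa
Final answer: sigma = 226 MPa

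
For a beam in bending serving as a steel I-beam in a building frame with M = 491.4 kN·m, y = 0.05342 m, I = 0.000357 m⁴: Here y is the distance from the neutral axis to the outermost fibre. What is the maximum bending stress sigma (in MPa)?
Model: a beam in bending, so sigma = (M·y) / I.
Convert to SI units:
  M = 491.4 kN·m = 491400 N·m
Substitute:
  sigma = (491400 × 0.05342) / 0.000357
  sigma = 7.353 × 10⁷ Pa
Convert: sigma = 7.353 × 10⁷ Pa = 73.53 MPa
Final answer: sigma = 73.53 MPa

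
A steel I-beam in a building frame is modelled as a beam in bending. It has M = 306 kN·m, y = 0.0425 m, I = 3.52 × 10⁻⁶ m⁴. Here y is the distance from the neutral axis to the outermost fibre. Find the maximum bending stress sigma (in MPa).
Model: a beam in bending, so sigma = (M·y) / I.
Convert to SI units:
  M = 306 kN·m = 306000 N·m
Substitute:
  sigma = (306000 × 0.0425) / (3.52 × 10⁻⁶)
  sigma = 3.695 × 10⁹ Pa
Convert: sigma = 3.695 × 10⁹ Pa = 3695 MPa
Final answer: sigma = 3695 MPa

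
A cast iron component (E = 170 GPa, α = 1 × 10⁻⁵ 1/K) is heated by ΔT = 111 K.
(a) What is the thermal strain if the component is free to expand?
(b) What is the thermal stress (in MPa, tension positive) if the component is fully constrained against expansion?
(a) Free thermal strain ε_th = α·ΔT = (1 × 10⁻⁵) × 111 = 0.00111
(b) Fully constrained, the expansion is suppressed, so σ = -E·α·ΔT. Convert E = 170 GPa = 1.7 × 10¹¹ Pa.
  σ = -(1.7 × 10¹¹) × (1 × 10⁻⁵) × 111 = -1.887 × 10⁸ Pa = -188.7 MPa (compressive)
Final answer: (a) ε_th = 0.00111, (b) σ = -188.7 MPa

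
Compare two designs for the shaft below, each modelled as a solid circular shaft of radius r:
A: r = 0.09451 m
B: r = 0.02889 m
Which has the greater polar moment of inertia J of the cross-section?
Model: a solid circular shaft of radius r, so J = (π·r^4) / 2 (SI units).
  A: J = (π × 0.09451^4) / 2 = 0.0001253 m⁴
  B: J = (π × 0.02889^4) / 2 = 1.094 × 10⁻⁶ m⁴
0.0001253 m⁴ > 1.094 × 10⁻⁶ m⁴, so A is larger.
Final answer: A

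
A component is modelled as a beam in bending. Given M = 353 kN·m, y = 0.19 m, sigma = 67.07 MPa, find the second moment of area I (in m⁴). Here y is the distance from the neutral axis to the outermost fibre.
Model: a beam in bending, so sigma = (M·y) / I.
Solve for I: I = (M·y) / sigma.
Convert to SI units:
  M = 353 kN·m = 353000 N·m
  sigma = 67.07 MPa = 6.707 × 10⁷ Pa
Substitute:
  I = (353000 × 0.19) / (6.707 × 10⁷)
  I = 0.001 m⁴
Final answer: I = 0.001 m⁴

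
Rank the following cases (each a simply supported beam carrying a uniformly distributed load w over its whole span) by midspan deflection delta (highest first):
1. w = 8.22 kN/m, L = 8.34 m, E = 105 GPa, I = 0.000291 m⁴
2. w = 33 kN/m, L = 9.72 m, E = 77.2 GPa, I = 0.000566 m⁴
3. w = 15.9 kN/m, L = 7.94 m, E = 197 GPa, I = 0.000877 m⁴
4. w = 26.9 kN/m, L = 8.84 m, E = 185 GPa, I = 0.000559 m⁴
Model: a simply supported beam carrying a uniformly distributed load w over its whole span, so delta = (5·w·L^4) / (384·E·I) (SI units).
  Case 1: delta = (5 × 8220 × 8.34^4) / (384 × (1.05 × 10¹¹) × 0.000291) = 0.01695 m = 16.95 mm
  Case 2: delta = (5 × 33000 × 9.72^4) / (384 × (7.72 × 10¹⁰) × 0.000566) = 0.08778 m = 87.78 mm
  Case 3: delta = (5 × 15900 × 7.94^4) / (384 × (1.97 × 10¹¹) × 0.000877) = 0.004763 m = 4.763 mm
  Case 4: delta = (5 × 26900 × 8.84^4) / (384 × (1.85 × 10¹¹) × 0.000559) = 0.02068 m = 20.68 mm
Ordering: 87.78 mm (case 2) > 20.68 mm (case 4) > 16.95 mm (case 1) > 4.763 mm (case 3)
Final answer: 2, 4, 1, 3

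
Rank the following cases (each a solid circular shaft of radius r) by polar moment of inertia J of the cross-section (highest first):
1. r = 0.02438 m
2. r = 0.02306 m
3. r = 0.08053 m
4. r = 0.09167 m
Model: a solid circular shaft of radius r, so J = (π·r^4) / 2 (SI units).
  Case 1: J = (π × 0.02438^4) / 2 = 5.55 × 10⁻⁷ m⁴
  Case 2: J = (π × 0.02306^4) / 2 = 4.442 × 10⁻⁷ m⁴
  Case 3: J = (π × 0.08053^4) / 2 = 6.606 × 10⁻⁵ m⁴
  Case 4: J = (π × 0.09167^4) / 2 = 0.0001109 m⁴
Ordering: 0.0001109 m⁴ (case 4) > 6.606 × 10⁻⁵ m⁴ (case 3) > 5.55 × 10⁻⁷ m⁴ (case 1) > 4.442 × 10⁻⁷ m⁴ (case 2)
Final answer: 4, 3, 1, 2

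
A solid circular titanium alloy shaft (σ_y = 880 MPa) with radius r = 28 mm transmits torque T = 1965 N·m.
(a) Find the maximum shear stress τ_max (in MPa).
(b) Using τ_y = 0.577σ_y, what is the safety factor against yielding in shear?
(a) For a solid circular shaft, τ_max = T·r/J with J = π·r^4/2, i.e. τ_max = 2·T / (π·r^3). Convert r = 28 mm = 0.028 m.
  τ_max = (2 × 1965) / (π × 0.028^3) = 5.699 × 10⁷ Pa = 56.99 MPa
(b) τ_y = 0.577 × 880 = 507.76 MPa
  SF = τ_y/τ_max = 507.76 / 56.99 = 8.91
Final answer: (a) τ_max = 56.99 MPa, (b) SF = 8.91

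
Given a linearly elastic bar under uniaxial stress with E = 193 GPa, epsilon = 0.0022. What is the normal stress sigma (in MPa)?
Model: a linearly elastic bar under uniaxial stress, so sigma = E·epsilon.
Convert to SI units:
  E = 193 GPa = 1.93 × 10¹¹ Pa
Substitute:
  sigma = (1.93 × 10¹¹) × 0.0022
  sigma = 4.246 × 10⁸ Pa
Convert: sigma = 4.246 × 10⁸ Pa = 424.6 MPa
Final answer: sigma = 424.6 MPa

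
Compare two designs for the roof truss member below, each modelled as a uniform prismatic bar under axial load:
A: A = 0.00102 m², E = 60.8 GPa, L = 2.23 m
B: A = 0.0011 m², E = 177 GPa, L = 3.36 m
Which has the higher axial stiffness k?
Model: a uniform prismatic bar under axial load, so k = (A·E) / L (SI units).
  A: k = (0.00102 × (6.08 × 10¹⁰)) / 2.23 = 2.781 × 10⁷ N/m = 27.81 MN/m
  B: k = (0.0011 × (1.77 × 10¹¹)) / 3.36 = 5.795 × 10⁷ N/m = 57.95 MN/m
57.95 MN/m > 27.81 MN/m, so B is larger.
Final answer: B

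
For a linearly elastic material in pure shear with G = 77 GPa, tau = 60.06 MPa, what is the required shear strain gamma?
Model: a linearly elastic material in pure shear, so tau = G·gamma.
Solve for gamma: gamma = tau / G.
Convert to SI units:
  G = 77 GPa = 7.7 × 10¹⁰ Pa
  tau = 60.06 MPa = 6.006 × 10⁷ Pa
Substitute:
  gamma = (6.006 × 10⁷) / (7.7 × 10¹⁰)
  gamma = 0.00078
Final answer: gamma = 0.00078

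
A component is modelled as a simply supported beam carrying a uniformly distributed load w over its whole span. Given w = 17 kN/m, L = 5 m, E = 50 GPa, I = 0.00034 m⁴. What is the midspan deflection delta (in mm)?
Model: a simply supported beam carrying a uniformly distributed load w over its whole span, so delta = (5·w·L^4) / (384·E·I).
Convert to SI units:
  w = 17 kN/m = 17000 N/m
  E = 50 GPa = 5 × 10¹⁰ Pa
Substitute:
  delta = (5 × 17000 × 5^4) / (384 × (5 × 10¹⁰) × 0.00034)
  delta = 0.008138 m
Convert: delta = 0.008138 m = 8.138 mm
Final answer: delta = 8.138 mm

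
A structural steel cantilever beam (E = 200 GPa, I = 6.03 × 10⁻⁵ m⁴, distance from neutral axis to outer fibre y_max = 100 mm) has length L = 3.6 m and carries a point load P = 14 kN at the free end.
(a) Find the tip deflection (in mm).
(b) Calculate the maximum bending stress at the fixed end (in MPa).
(a) Tip deflection of a cantilever with an end point load: δ = P·L^3 / (3·E·I). Convert P = 14 kN = 14000 N, E = 200 GPa = 2 × 10¹¹ Pa.
  δ = (14000 × 3.6^3) / (3 × (2 × 10¹¹) × (6.03 × 10⁻⁵)) = 0.01805 m = 18.05 mm
(b) Maximum bending moment at the fixed end: M = P·L = 14000 × 3.6 = 50400 N·m. Convert y_max = 100 mm = 0.1 m.
  σ = M·y_max / I = (50400 × 0.1) / (6.03 × 10⁻⁵) = 8.358 × 10⁷ Pa = 83.58 MPa
Final answer: (a) δ = 18.05 mm, (b) σ = 83.58 MPa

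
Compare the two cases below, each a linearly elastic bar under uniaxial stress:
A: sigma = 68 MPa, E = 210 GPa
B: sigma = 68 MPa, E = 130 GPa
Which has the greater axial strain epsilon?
Model: a linearly elastic bar under uniaxial stress, so epsilon = sigma / E (SI units).
  A: epsilon = (6.8 × 10⁷) / (2.1 × 10¹¹) = 0.0003238
  B: epsilon = (6.8 × 10⁷) / (1.3 × 10¹¹) = 0.0005231
0.0005231 > 0.0003238, so B is larger.
Final answer: B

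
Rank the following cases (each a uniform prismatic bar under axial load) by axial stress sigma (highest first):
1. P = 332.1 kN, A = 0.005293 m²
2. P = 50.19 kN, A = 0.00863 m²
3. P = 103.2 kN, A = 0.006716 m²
Model: a uniform prismatic bar under axial load, so sigma = P / A (SI units).
  Case 1: sigma = 332100 / 0.005293 = 6.274 × 10⁷ Pa = 62.74 MPa
  Case 2: sigma = 50190 / 0.00863 = 5.816 × 10⁶ Pa = 5.816 MPa
  Case 3: sigma = 103200 / 0.006716 = 1.537 × 10⁷ Pa = 15.37 MPa
Ordering: 62.74 MPa (case 1) > 15.37 MPa (case 3) > 5.816 MPa (case 2)
Final answer: 1, 3, 2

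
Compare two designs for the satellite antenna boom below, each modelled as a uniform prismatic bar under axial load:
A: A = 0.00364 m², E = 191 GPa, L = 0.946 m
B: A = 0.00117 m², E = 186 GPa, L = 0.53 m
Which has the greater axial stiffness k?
Model: a uniform prismatic bar under axial load, so k = (A·E) / L (SI units).
  A: k = (0.00364 × (1.91 × 10¹¹)) / 0.946 = 7.349 × 10⁸ N/m = 734.9 MN/m
  B: k = (0.00117 × (1.86 × 10¹¹)) / 0.53 = 4.106 × 10⁸ N/m = 410.6 MN/m
734.9 MN/m > 410.6 MN/m, so A is larger.
Final answer: A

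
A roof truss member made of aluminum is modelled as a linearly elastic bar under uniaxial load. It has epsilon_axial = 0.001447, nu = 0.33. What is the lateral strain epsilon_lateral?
Model: a linearly elastic bar under uniaxial load, so epsilon_lateral = -nu·epsilon_axial.
Substitute:
  epsilon_lateral = -(0.33 × 0.001447)
  epsilon_lateral = -0.0004775
Final answer: epsilon_lateral = -0.0004775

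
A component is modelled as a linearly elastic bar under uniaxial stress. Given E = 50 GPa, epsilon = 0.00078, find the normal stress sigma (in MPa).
Model: a linearly elastic bar under uniaxial stress, so epsilon = sigma / E.
Solve for sigma: sigma = epsilon·E.
Convert to SI units:
  E = 50 GPa = 5 × 10¹⁰ Pa
Substitute:
  sigma = 0.00078 × (5 × 10¹⁰)
  sigma = 3.9 × 10⁷ Pa
Convert: sigma = 3.9 × 10⁷ Pa = 39 MPa
Final answer: sigma = 39 MPa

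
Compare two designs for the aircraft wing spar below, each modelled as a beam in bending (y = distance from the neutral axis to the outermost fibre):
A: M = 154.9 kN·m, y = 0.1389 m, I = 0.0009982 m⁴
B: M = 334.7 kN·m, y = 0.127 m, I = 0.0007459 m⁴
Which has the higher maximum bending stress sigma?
Model: a beam in bending (y = distance from the neutral axis to the outermost fibre), so sigma = (M·y) / I (SI units).
  A: sigma = (154900 × 0.1389) / 0.0009982 = 2.155 × 10⁷ Pa = 21.55 MPa
  B: sigma = (334700 × 0.127) / 0.0007459 = 5.699 × 10⁷ Pa = 56.99 MPa
56.99 MPa > 21.55 MPa, so B is larger.
Final answer: B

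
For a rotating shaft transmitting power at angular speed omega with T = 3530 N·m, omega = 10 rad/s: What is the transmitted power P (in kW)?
Model: a rotating shaft transmitting power at angular speed omega, so P = T·omega.
Substitute:
  P = 3530 × 10
  P = 35300 W
Convert: P = 35300 W = 35.3 kW
Final answer: P = 35.3 kW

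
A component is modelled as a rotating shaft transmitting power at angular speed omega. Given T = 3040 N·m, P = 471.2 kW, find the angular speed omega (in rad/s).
Model: a rotating shaft transmitting power at angular speed omega, so P = T·omega.
Solve for omega: omega = P / T.
Convert to SI units:
  P = 471.2 kW = 471200 W
Substitute:
  omega = 471200 / 3040
  omega = 155 rad/s
Final answer: omega = 155 rad/s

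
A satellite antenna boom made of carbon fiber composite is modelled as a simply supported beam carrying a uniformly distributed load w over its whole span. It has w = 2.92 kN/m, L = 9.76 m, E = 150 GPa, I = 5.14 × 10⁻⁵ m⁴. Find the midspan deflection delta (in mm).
Model: a simply supported beam carrying a uniformly distributed load w over its whole span, so delta = (5·w·L^4) / (384·E·I).
Convert to SI units:
  w = 2.92 kN/m = 2920 N/m
  E = 150 GPa = 1.5 × 10¹¹ Pa
Substitute:
  delta = (5 × 2920 × 9.76^4) / (384 × (1.5 × 10¹¹) × (5.14 × 10⁻⁵))
  delta = 0.04475 m
Convert: delta = 0.04475 m = 44.75 mm
Final answer: delta = 44.75 mm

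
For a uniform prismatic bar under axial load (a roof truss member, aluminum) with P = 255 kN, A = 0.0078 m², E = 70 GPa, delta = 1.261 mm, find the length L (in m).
Model: a uniform prismatic bar under axial load, so delta = (P·L) / (A·E).
Solve for L: L = (delta·A·E) / P.
Convert to SI units:
  P = 255 kN = 255000 N
  E = 70 GPa = 7 × 10¹⁰ Pa
  delta = 1.261 mm = 0.001261 m
Substitute:
  L = (0.001261 × 0.0078 × (7 × 10¹⁰)) / 255000
  L = 2.7 m
Final answer: L = 2.7 m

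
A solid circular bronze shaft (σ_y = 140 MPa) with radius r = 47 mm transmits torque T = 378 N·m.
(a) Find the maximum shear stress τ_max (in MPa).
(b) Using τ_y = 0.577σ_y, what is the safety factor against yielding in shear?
(a) For a solid circular shaft, τ_max = T·r/J with J = π·r^4/2, i.e. τ_max = 2·T / (π·r^3). Convert r = 47 mm = 0.047 m.
  τ_max = (2 × 378) / (π × 0.047^3) = 2.318 × 10⁶ Pa = 2.318 MPa
(b) τ_y = 0.577 × 140 = 80.78 MPa
  SF = τ_y/τ_max = 80.78 / 2.318 = 34.85
Final answer: (a) τ_max = 2.318 MPa, (b) SF = 34.85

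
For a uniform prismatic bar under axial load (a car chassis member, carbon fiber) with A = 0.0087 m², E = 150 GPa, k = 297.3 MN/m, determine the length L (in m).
Model: a uniform prismatic bar under axial load, so k = (A·E) / L.
Solve for L: L = (A·E) / k.
Convert to SI units:
  E = 150 GPa = 1.5 × 10¹¹ Pa
  k = 297.3 MN/m = 2.973 × 10⁸ N/m
Substitute:
  L = (0.0087 × (1.5 × 10¹¹)) / (2.973 × 10⁸)
  L = 4.39 m
Final answer: L = 4.39 m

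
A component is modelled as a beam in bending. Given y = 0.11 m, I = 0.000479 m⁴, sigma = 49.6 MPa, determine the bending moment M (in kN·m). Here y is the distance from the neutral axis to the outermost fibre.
Model: a beam in bending, so sigma = (M·y) / I.
Solve for M: M = (sigma·I) / y.
Convert to SI units:
  sigma = 49.6 MPa = 4.96 × 10⁷ Pa
Substitute:
  M = ((4.96 × 10⁷) × 0.000479) / 0.11
  M = 216000 N·m
Convert: M = 216000 N·m = 216 kN·m
Final answer: M = 216 kN·m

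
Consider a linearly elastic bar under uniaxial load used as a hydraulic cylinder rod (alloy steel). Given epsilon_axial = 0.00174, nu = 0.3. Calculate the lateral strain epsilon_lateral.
Model: a linearly elastic bar under uniaxial load, so epsilon_lateral = -nu·epsilon_axial.
Substitute:
  epsilon_lateral = -(0.3 × 0.00174)
  epsilon_lateral = -0.000522
Final answer: epsilon_lateral = -0.000522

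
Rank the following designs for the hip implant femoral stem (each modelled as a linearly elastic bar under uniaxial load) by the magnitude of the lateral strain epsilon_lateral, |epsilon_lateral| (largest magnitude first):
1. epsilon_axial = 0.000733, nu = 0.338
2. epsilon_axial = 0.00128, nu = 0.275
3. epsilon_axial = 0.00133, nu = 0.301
Model: a linearly elastic bar under uniaxial load, so epsilon_lateral = -nu·epsilon_axial (SI units).
  Case 1: epsilon_lateral = -(0.338 × 0.000733) = -0.0002478
  Case 2: epsilon_lateral = -(0.275 × 0.00128) = -0.000352
  Case 3: epsilon_lateral = -(0.301 × 0.00133) = -0.0004003
Ordering by |epsilon_lateral|: 0.0004003 (case 3) > 0.000352 (case 2) > 0.0002478 (case 1)
Final answer: 3, 2, 1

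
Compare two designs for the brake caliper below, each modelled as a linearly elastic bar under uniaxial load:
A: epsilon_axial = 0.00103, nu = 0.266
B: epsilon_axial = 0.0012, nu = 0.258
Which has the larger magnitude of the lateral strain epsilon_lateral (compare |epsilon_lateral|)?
Model: a linearly elastic bar under uniaxial load, so epsilon_lateral = -nu·epsilon_axial (SI units).
  A: epsilon_lateral = -(0.266 × 0.00103) = -0.000274
  B: epsilon_lateral = -(0.258 × 0.0012) = -0.0003096
|epsilon_lateral|: A = 0.000274, B = 0.0003096, so B is larger in magnitude.
Final answer: B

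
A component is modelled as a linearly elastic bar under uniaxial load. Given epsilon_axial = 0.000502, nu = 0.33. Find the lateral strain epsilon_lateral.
Model: a linearly elastic bar under uniaxial load, so epsilon_lateral = -nu·epsilon_axial.
Substitute:
  epsilon_lateral = -(0.33 × 0.000502)
  epsilon_lateral = -0.0001657
Final answer: epsilon_lateral = -0.0001657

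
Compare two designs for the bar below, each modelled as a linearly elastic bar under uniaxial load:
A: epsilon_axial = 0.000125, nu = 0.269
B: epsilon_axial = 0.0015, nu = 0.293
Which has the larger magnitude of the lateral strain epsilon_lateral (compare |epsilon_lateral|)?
Model: a linearly elastic bar under uniaxial load, so epsilon_lateral = -nu·epsilon_axial (SI units).
  A: epsilon_lateral = -(0.269 × 0.000125) = -3.363 × 10⁻⁵
  B: epsilon_lateral = -(0.293 × 0.0015) = -0.0004395
|epsilon_lateral|: A = 3.363 × 10⁻⁵, B = 0.0004395, so B is larger in magnitude.
Final answer: B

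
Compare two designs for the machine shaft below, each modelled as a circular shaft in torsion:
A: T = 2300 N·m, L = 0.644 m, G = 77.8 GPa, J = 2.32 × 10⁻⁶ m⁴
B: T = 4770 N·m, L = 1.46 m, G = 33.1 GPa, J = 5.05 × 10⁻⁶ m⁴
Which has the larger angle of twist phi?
Model: a circular shaft in torsion, so phi = (T·L) / (G·J) (SI units).
  A: phi = (2300 × 0.644) / ((7.78 × 10¹⁰) × (2.32 × 10⁻⁶)) = 0.008206 rad = 0.4702°
  B: phi = (4770 × 1.46) / ((3.31 × 10¹⁰) × (5.05 × 10⁻⁶)) = 0.04166 rad = 2.387°
2.387° > 0.4702°, so B is larger.
Final answer: B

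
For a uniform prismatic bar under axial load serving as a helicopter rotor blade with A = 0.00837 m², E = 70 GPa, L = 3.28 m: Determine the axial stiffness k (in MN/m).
Model: a uniform prismatic bar under axial load, so k = (A·E) / L.
Convert to SI units:
  E = 70 GPa = 7 × 10¹⁰ Pa
Substitute:
  k = (0.00837 × (7 × 10¹⁰)) / 3.28
  k = 1.786 × 10⁸ N/m
Convert: k = 1.786 × 10⁸ N/m = 178.6 MN/m
Final answer: k = 178.6 MN/m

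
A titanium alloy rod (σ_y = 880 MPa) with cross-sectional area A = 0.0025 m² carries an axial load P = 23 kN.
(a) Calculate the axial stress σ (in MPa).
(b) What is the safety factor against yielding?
(a) Axial stress σ = P/A. Convert P = 23 kN = 23000 N.
  σ = 23000 / 0.0025 = 9.2 × 10⁶ Pa = 9.2 MPa
(b) Safety factor SF = σ_y/σ = 880 / 9.2 = 95.65
Final answer: (a) σ = 9.2 MPa, (b) SF = 95.65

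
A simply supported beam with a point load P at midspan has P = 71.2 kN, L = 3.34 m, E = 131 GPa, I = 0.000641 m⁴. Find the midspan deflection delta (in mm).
Model: a simply supported beam with a point load P at midspan, so delta = (P·L^3) / (48·E·I).
Convert to SI units:
  P = 71.2 kN = 71200 N
  E = 131 GPa = 1.31 × 10¹¹ Pa
Substitute:
  delta = (71200 × 3.34^3) / (48 × (1.31 × 10¹¹) × 0.000641)
  delta = 0.0006582 m
Convert: delta = 0.0006582 m = 0.6582 mm
Final answer: delta = 0.6582 mm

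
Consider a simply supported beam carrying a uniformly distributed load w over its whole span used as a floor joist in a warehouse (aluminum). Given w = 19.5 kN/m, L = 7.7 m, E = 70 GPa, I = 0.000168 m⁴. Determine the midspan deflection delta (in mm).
Model: a simply supported beam carrying a uniformly distributed load w over its whole span, so delta = (5·w·L^4) / (384·E·I).
Convert to SI units:
  w = 19.5 kN/m = 19500 N/m
  E = 70 GPa = 7 × 10¹⁰ Pa
Substitute:
  delta = (5 × 19500 × 7.7^4) / (384 × (7 × 10¹⁰) × 0.000168)
  delta = 0.0759 m
Convert: delta = 0.0759 m = 75.9 mm
Final answer: delta = 75.9 mm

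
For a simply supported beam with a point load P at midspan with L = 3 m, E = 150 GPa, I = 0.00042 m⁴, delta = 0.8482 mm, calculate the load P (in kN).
Model: a simply supported beam with a point load P at midspan, so delta = (P·L^3) / (48·E·I).
Solve for P: P = (48·delta·E·I) / L^3.
Convert to SI units:
  E = 150 GPa = 1.5 × 10¹¹ Pa
  delta = 0.8482 mm = 0.0008482 m
Substitute:
  P = (48 × 0.0008482 × (1.5 × 10¹¹) × 0.00042) / 3^3
  P = 95000 N
Convert: P = 95000 N = 95 kN
Final answer: P = 95 kN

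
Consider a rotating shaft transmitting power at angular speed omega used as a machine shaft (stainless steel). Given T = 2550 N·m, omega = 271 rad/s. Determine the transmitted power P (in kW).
Model: a rotating shaft transmitting power at angular speed omega, so P = T·omega.
Substitute:
  P = 2550 × 271
  P = 691000 W
Convert: P = 691000 W = 691 kW
Final answer: P = 691 kW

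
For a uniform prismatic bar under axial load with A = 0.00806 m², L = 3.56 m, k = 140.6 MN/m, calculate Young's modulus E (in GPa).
Model: a uniform prismatic bar under axial load, so k = (A·E) / L.
Solve for E: E = (k·L) / A.
Convert to SI units:
  k = 140.6 MN/m = 1.406 × 10⁸ N/m
Substitute:
  E = ((1.406 × 10⁸) × 3.56) / 0.00806
  E = 6.21 × 10¹⁰ Pa
Convert: E = 6.21 × 10¹⁰ Pa = 62.1 GPa
Final answer: E = 62.1 GPa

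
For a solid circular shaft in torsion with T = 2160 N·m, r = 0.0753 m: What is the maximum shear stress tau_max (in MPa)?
Model: a solid circular shaft in torsion, so tau_max = (2·T) / (π·r^3).
Substitute:
  tau_max = (2 × 2160) / (π × 0.0753^3)
  tau_max = 3.221 × 10⁶ Pa
Convert: tau_max = 3.221 × 10⁶ Pa = 3.221 MPa
Final answer: tau_max = 3.221 MPa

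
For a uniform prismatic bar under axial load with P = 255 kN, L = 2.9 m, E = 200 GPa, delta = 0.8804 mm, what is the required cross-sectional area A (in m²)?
Model: a uniform prismatic bar under axial load, so delta = (P·L) / (A·E).
Solve for A: A = (P·L) / (delta·E).
Convert to SI units:
  P = 255 kN = 255000 N
  E = 200 GPa = 2 × 10¹¹ Pa
  delta = 0.8804 mm = 0.0008804 m
Substitute:
  A = (255000 × 2.9) / (0.0008804 × (2 × 10¹¹))
  A = 0.0042 m²
Final answer: A = 0.0042 m²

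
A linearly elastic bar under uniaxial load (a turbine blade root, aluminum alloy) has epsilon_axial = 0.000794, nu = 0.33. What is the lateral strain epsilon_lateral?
Model: a linearly elastic bar under uniaxial load, so epsilon_lateral = -nu·epsilon_axial.
Substitute:
  epsilon_lateral = -(0.33 × 0.000794)
  epsilon_lateral = -0.000262
Final answer: epsilon_lateral = -0.000262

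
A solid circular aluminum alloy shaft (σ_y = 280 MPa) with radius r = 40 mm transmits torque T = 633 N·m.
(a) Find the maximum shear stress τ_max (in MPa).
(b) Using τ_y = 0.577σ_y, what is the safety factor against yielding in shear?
(a) For a solid circular shaft, τ_max = T·r/J with J = π·r^4/2, i.e. τ_max = 2·T / (π·r^3). Convert r = 40 mm = 0.04 m.
  τ_max = (2 × 633) / (π × 0.04^3) = 6.297 × 10⁶ Pa = 6.297 MPa
(b) τ_y = 0.577 × 280 = 161.56 MPa
  SF = τ_y/τ_max = 161.56 / 6.297 = 25.66
Final answer: (a) τ_max = 6.297 MPa, (b) SF = 25.66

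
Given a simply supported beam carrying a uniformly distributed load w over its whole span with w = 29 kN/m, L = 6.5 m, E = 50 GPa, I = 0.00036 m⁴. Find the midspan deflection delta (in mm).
Model: a simply supported beam carrying a uniformly distributed load w over its whole span, so delta = (5·w·L^4) / (384·E·I).
Convert to SI units:
  w = 29 kN/m = 29000 N/m
  E = 50 GPa = 5 × 10¹⁰ Pa
Substitute:
  delta = (5 × 29000 × 6.5^4) / (384 × (5 × 10¹⁰) × 0.00036)
  delta = 0.03745 m
Convert: delta = 0.03745 m = 37.45 mm
Final answer: delta = 37.45 mm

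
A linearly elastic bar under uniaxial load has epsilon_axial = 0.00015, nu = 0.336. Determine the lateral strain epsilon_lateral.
Model: a linearly elastic bar under uniaxial load, so epsilon_lateral = -nu·epsilon_axial.
Substitute:
  epsilon_lateral = -(0.336 × 0.00015)
  epsilon_lateral = -5.04 × 10⁻⁵
Final answer: epsilon_lateral = -5.04 × 10⁻⁵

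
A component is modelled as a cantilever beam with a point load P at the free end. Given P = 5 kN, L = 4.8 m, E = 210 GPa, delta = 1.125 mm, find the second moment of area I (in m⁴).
Model: a cantilever beam with a point load P at the free end, so delta = (P·L^3) / (3·E·I).
Solve for I: I = (P·L^3) / (3·delta·E).
Convert to SI units:
  P = 5 kN = 5000 N
  E = 210 GPa = 2.1 × 10¹¹ Pa
  delta = 1.125 mm = 0.001125 m
Substitute:
  I = (5000 × 4.8^3) / (3 × 0.001125 × (2.1 × 10¹¹))
  I = 0.0007802 m⁴
Final answer: I = 0.0007802 m⁴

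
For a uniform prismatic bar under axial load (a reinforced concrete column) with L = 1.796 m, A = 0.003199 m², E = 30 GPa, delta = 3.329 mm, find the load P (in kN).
Model: a uniform prismatic bar under axial load, so delta = (P·L) / (A·E).
Solve for P: P = (delta·A·E) / L.
Convert to SI units:
  E = 30 GPa = 3 × 10¹⁰ Pa
  delta = 3.329 mm = 0.003329 m
Substitute:
  P = (0.003329 × 0.003199 × (3 × 10¹⁰)) / 1.796
  P = 177900 N
Convert: P = 177900 N = 177.9 kN
Final answer: P = 177.9 kN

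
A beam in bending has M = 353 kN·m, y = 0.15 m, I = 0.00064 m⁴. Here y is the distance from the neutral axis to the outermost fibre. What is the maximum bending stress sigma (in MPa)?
Model: a beam in bending, so sigma = (M·y) / I.
Convert to SI units:
  M = 353 kN·m = 353000 N·m
Substitute:
  sigma = (353000 × 0.15) / 0.00064
  sigma = 8.273 × 10⁷ Pa
Convert: sigma = 8.273 × 10⁷ Pa = 82.73 MPa
Final answer: sigma = 82.73 MPa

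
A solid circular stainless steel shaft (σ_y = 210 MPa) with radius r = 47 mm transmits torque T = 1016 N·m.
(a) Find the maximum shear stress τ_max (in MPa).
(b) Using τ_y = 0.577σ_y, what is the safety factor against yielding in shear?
(a) For a solid circular shaft, τ_max = T·r/J with J = π·r^4/2, i.e. τ_max = 2·T / (π·r^3). Convert r = 47 mm = 0.047 m.
  τ_max = (2 × 1016) / (π × 0.047^3) = 6.23 × 10⁶ Pa = 6.23 MPa
(b) τ_y = 0.577 × 210 = 121.17 MPa
  SF = τ_y/τ_max = 121.17 / 6.23 = 19.45
Final answer: (a) τ_max = 6.23 MPa, (b) SF = 19.45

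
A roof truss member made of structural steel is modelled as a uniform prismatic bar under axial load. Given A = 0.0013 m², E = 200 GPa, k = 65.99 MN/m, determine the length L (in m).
Model: a uniform prismatic bar under axial load, so k = (A·E) / L.
Solve for L: L = (A·E) / k.
Convert to SI units:
  E = 200 GPa = 2 × 10¹¹ Pa
  k = 65.99 MN/m = 6.599 × 10⁷ N/m
Substitute:
  L = (0.0013 × (2 × 10¹¹)) / (6.599 × 10⁷)
  L = 3.94 m
Final answer: L = 3.94 m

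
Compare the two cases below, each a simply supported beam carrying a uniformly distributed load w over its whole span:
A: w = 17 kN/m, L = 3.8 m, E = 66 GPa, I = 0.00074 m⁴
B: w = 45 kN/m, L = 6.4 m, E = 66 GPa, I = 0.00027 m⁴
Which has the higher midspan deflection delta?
Model: a simply supported beam carrying a uniformly distributed load w over its whole span, so delta = (5·w·L^4) / (384·E·I) (SI units).
  A: delta = (5 × 17000 × 3.8^4) / (384 × (6.6 × 10¹⁰) × 0.00074) = 0.000945 m = 0.945 mm
  B: delta = (5 × 45000 × 6.4^4) / (384 × (6.6 × 10¹⁰) × 0.00027) = 0.05516 m = 55.16 mm
55.16 mm > 0.945 mm, so B is larger.
Final answer: B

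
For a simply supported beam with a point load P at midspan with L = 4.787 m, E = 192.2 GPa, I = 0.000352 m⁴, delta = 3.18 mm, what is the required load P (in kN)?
Model: a simply supported beam with a point load P at midspan, so delta = (P·L^3) / (48·E·I).
Solve for P: P = (48·delta·E·I) / L^3.
Convert to SI units:
  E = 192.2 GPa = 1.922 × 10¹¹ Pa
  delta = 3.18 mm = 0.00318 m
Substitute:
  P = (48 × 0.00318 × (1.922 × 10¹¹) × 0.000352) / 4.787^3
  P = 94140 N
Convert: P = 94140 N = 94.14 kN
Final answer: P = 94.14 kN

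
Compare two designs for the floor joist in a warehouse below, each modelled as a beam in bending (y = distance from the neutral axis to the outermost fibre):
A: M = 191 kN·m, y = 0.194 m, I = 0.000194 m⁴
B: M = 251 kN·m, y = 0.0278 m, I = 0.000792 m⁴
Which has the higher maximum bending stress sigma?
Model: a beam in bending (y = distance from the neutral axis to the outermost fibre), so sigma = (M·y) / I (SI units).
  A: sigma = (191000 × 0.194) / 0.000194 = 1.91 × 10⁸ Pa = 191 MPa
  B: sigma = (251000 × 0.0278) / 0.000792 = 8.81 × 10⁶ Pa = 8.81 MPa
191 MPa > 8.81 MPa, so A is larger.
Final answer: A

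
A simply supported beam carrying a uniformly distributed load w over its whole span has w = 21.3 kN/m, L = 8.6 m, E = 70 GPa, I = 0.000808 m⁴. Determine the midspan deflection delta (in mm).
Model: a simply supported beam carrying a uniformly distributed load w over its whole span, so delta = (5·w·L^4) / (384·E·I).
Convert to SI units:
  w = 21.3 kN/m = 21300 N/m
  E = 70 GPa = 7 × 10¹⁰ Pa
Substitute:
  delta = (5 × 21300 × 8.6^4) / (384 × (7 × 10¹⁰) × 0.000808)
  delta = 0.02682 m
Convert: delta = 0.02682 m = 26.82 mm
Final answer: delta = 26.82 mm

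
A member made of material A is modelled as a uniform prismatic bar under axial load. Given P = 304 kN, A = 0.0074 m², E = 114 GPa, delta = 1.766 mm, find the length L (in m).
Model: a uniform prismatic bar under axial load, so delta = (P·L) / (A·E).
Solve for L: L = (delta·A·E) / P.
Convert to SI units:
  P = 304 kN = 304000 N
  E = 114 GPa = 1.14 × 10¹¹ Pa
  delta = 1.766 mm = 0.001766 m
Substitute:
  L = (0.001766 × 0.0074 × (1.14 × 10¹¹)) / 304000
  L = 4.901 m
Final answer: L = 4.901 m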